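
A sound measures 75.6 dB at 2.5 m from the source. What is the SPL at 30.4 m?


Given values:
  SPL1 = 75.6 dB, r1 = 2.5 m, r2 = 30.4 m
Formula: SPL2 = SPL1 - 20 * log10(r2 / r1)
Compute ratio: r2 / r1 = 30.4 / 2.5 = 12.16
Compute log10: log10(12.16) = 1.084934
Compute drop: 20 * 1.084934 = 21.6987
SPL2 = 75.6 - 21.6987 = 53.9

53.9 dB


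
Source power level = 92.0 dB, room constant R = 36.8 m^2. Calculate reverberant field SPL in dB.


Given values:
  Lw = 92.0 dB, R = 36.8 m^2
Formula: SPL = Lw + 10 * log10(4 / R)
Compute 4 / R = 4 / 36.8 = 0.108696
Compute 10 * log10(0.108696) = -9.6379
SPL = 92.0 + (-9.6379) = 82.36

82.36 dB


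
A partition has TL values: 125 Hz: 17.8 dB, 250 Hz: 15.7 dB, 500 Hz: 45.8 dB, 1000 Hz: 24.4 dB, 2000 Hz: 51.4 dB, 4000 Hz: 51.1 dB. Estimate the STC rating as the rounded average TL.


Given TL values at each frequency:
  125 Hz: 17.8 dB
  250 Hz: 15.7 dB
  500 Hz: 45.8 dB
  1000 Hz: 24.4 dB
  2000 Hz: 51.4 dB
  4000 Hz: 51.1 dB
Formula: STC ~ round(average of TL values)
Sum = 17.8 + 15.7 + 45.8 + 24.4 + 51.4 + 51.1 = 206.2
Average = 206.2 / 6 = 34.37
Rounded: 34

34


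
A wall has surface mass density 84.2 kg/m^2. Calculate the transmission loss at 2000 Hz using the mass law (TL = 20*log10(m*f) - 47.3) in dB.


Given values:
  m = 84.2 kg/m^2, f = 2000 Hz
Formula: TL = 20 * log10(m * f) - 47.3
Compute m * f = 84.2 * 2000 = 168400.0
Compute log10(168400.0) = 5.226342
Compute 20 * 5.226342 = 104.5268
TL = 104.5268 - 47.3 = 57.23

57.23 dB


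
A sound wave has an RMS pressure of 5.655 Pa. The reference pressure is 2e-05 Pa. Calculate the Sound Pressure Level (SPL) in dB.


Given values:
  p = 5.655 Pa
  p_ref = 2e-05 Pa
Formula: SPL = 20 * log10(p / p_ref)
Compute ratio: p / p_ref = 5.655 / 2e-05 = 282750
Compute log10: log10(282750) = 5.451403
Multiply: SPL = 20 * 5.451403 = 109.03

109.03 dB


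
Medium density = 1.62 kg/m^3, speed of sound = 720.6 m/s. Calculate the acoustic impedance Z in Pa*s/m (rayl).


Given values:
  rho = 1.62 kg/m^3
  c = 720.6 m/s
Formula: Z = rho * c
Z = 1.62 * 720.6
Z = 1167.37

1167.37 rayl


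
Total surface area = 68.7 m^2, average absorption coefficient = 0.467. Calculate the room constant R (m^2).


Given values:
  S = 68.7 m^2, alpha = 0.467
Formula: R = S * alpha / (1 - alpha)
Numerator: 68.7 * 0.467 = 32.0829
Denominator: 1 - 0.467 = 0.533
R = 32.0829 / 0.533 = 60.19

60.19 m^2


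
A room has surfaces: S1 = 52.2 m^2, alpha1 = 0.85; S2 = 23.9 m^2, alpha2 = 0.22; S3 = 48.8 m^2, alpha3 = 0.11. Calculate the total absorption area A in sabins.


Given surfaces:
  Surface 1: 52.2 * 0.85 = 44.37
  Surface 2: 23.9 * 0.22 = 5.258
  Surface 3: 48.8 * 0.11 = 5.368
Formula: A = sum(Si * alpha_i)
A = 44.37 + 5.258 + 5.368
A = 55.0

55.0 sabins


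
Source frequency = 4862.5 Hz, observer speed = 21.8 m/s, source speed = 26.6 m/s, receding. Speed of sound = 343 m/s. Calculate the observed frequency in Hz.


Given values:
  f_s = 4862.5 Hz, v_o = 21.8 m/s, v_s = 26.6 m/s
  Direction: receding
Formula: f_o = f_s * (c - v_o) / (c + v_s)
Numerator: c - v_o = 343 - 21.8 = 321.2
Denominator: c + v_s = 343 + 26.6 = 369.6
f_o = 4862.5 * 321.2 / 369.6 = 4225.74

4225.74 Hz


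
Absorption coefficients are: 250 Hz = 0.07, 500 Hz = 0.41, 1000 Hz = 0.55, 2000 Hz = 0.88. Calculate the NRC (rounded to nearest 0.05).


Given values:
  a_250 = 0.07, a_500 = 0.41
  a_1000 = 0.55, a_2000 = 0.88
Formula: NRC = (a250 + a500 + a1000 + a2000) / 4
Sum = 0.07 + 0.41 + 0.55 + 0.88 = 1.91
NRC = 1.91 / 4 = 0.4775
Rounded to nearest 0.05: 0.5

0.5


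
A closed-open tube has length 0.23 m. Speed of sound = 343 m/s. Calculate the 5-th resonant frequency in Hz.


Given values:
  Tube type: closed-open, L = 0.23 m, c = 343 m/s, n = 5
Formula: f_n = (2n - 1) * c / (4 * L)
Compute 2n - 1 = 2*5 - 1 = 9
Compute 4 * L = 4 * 0.23 = 0.92
f = 9 * 343 / 0.92
f = 3355.43

3355.43 Hz


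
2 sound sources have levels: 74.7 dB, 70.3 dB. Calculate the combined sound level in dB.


Formula: L_total = 10 * log10( sum(10^(Li/10)) )
  Source 1: 10^(74.7/10) = 29512092.2667
  Source 2: 10^(70.3/10) = 10715193.0524
Sum of linear values = 40227285.3191
L_total = 10 * log10(40227285.3191) = 76.05

76.05 dB


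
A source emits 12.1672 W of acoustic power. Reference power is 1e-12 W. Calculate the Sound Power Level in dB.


Given values:
  W = 12.1672 W
  W_ref = 1e-12 W
Formula: SWL = 10 * log10(W / W_ref)
Compute ratio: W / W_ref = 12167200000000
Compute log10: log10(12167200000000) = 13.085191
Multiply: SWL = 10 * 13.085191 = 130.85

130.85 dB


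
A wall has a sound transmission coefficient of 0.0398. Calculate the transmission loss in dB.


Given values:
  tau = 0.0398
Formula: TL = 10 * log10(1 / tau)
Compute 1 / tau = 1 / 0.0398 = 25.1256
Compute log10(25.1256) = 1.400116
TL = 10 * 1.400116 = 14.0

14.0 dB


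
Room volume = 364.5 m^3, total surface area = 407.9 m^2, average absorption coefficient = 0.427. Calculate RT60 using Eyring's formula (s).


Given values:
  V = 364.5 m^3, S = 407.9 m^2, alpha = 0.427
Formula: RT60 = 0.161 * V / (-S * ln(1 - alpha))
Compute ln(1 - 0.427) = ln(0.573) = -0.55687
Denominator: -407.9 * -0.55687 = 227.1473
Numerator: 0.161 * 364.5 = 58.6845
RT60 = 58.6845 / 227.1473 = 0.258

0.258 s


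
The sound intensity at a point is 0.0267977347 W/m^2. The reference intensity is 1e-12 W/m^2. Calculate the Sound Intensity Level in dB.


Given values:
  I = 0.0267977347 W/m^2
  I_ref = 1e-12 W/m^2
Formula: SIL = 10 * log10(I / I_ref)
Compute ratio: I / I_ref = 26797734700
Compute log10: log10(26797734700) = 10.428098
Multiply: SIL = 10 * 10.428098 = 104.28

104.28 dB


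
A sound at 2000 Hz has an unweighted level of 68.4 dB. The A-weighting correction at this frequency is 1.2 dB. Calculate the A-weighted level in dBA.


Given values:
  SPL = 68.4 dB
  A-weighting at 2000 Hz = 1.2 dB
Formula: L_A = SPL + A_weight
L_A = 68.4 + (1.2)
L_A = 69.6

69.6 dBA


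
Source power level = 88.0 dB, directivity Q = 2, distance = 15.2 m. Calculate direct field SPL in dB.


Given values:
  Lw = 88.0 dB, Q = 2, r = 15.2 m
Formula: SPL = Lw + 10 * log10(Q / (4 * pi * r^2))
Compute 4 * pi * r^2 = 4 * pi * 15.2^2 = 2903.3343
Compute Q / denom = 2 / 2903.3343 = 0.00068886
Compute 10 * log10(0.00068886) = -31.6187
SPL = 88.0 + (-31.6187) = 56.38

56.38 dB


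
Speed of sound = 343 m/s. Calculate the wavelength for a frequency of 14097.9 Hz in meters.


Given values:
  c = 343 m/s, f = 14097.9 Hz
Formula: lambda = c / f
lambda = 343 / 14097.9
lambda = 0.0243

0.0243 m


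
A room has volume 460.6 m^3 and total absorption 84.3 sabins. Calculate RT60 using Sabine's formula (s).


Given values:
  V = 460.6 m^3
  A = 84.3 sabins
Formula: RT60 = 0.161 * V / A
Numerator: 0.161 * 460.6 = 74.1566
RT60 = 74.1566 / 84.3 = 0.88

0.88 s


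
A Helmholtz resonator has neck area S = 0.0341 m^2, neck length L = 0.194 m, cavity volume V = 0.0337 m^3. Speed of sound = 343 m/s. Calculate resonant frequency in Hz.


Given values:
  S = 0.0341 m^2, L = 0.194 m, V = 0.0337 m^3, c = 343 m/s
Formula: f = (c / (2*pi)) * sqrt(S / (V * L))
Compute V * L = 0.0337 * 0.194 = 0.0065378
Compute S / (V * L) = 0.0341 / 0.0065378 = 5.2158
Compute sqrt(5.2158) = 2.283813
Compute c / (2*pi) = 343 / 6.283185 = 54.590148
f = 54.590148 * 2.283813 = 124.67

124.67 Hz


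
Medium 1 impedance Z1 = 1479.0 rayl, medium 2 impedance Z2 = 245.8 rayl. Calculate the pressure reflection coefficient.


Given values:
  Z1 = 1479.0 rayl, Z2 = 245.8 rayl
Formula: R = (Z2 - Z1) / (Z2 + Z1)
Numerator: Z2 - Z1 = 245.8 - 1479.0 = -1233.2
Denominator: Z2 + Z1 = 245.8 + 1479.0 = 1724.8
R = -1233.2 / 1724.8 = -0.715

-0.715


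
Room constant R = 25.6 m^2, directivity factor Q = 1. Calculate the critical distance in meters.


Given values:
  R = 25.6 m^2, Q = 1
Formula: d_c = 0.141 * sqrt(Q * R)
Compute Q * R = 1 * 25.6 = 25.6
Compute sqrt(25.6) = 5.0596
d_c = 0.141 * 5.0596 = 0.713

0.713 m


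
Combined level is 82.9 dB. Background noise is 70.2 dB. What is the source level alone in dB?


Given values:
  L_total = 82.9 dB, L_bg = 70.2 dB
Formula: L_source = 10 * log10(10^(L_total/10) - 10^(L_bg/10))
Convert to linear:
  10^(82.9/10) = 194984459.9758
  10^(70.2/10) = 10471285.4805
Difference: 194984459.9758 - 10471285.4805 = 184513174.4953
L_source = 10 * log10(184513174.4953) = 82.66

82.66 dB


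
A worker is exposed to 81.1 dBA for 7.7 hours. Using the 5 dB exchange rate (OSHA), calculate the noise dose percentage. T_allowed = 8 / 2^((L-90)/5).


Given values:
  L = 81.1 dBA, T = 7.7 hours
Formula: T_allowed = 8 / 2^((L - 90) / 5)
Compute exponent: (81.1 - 90) / 5 = -1.78
Compute 2^(-1.78) = 0.291183
T_allowed = 8 / 0.291183 = 27.474131 hours
Dose = (T / T_allowed) * 100
Dose = (7.7 / 27.474131) * 100 = 28.03

28.03 %


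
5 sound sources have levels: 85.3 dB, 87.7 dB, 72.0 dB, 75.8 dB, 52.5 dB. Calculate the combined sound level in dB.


Formula: L_total = 10 * log10( sum(10^(Li/10)) )
  Source 1: 10^(85.3/10) = 338844156.1392
  Source 2: 10^(87.7/10) = 588843655.3556
  Source 3: 10^(72.0/10) = 15848931.9246
  Source 4: 10^(75.8/10) = 38018939.6321
  Source 5: 10^(52.5/10) = 177827.941
Sum of linear values = 981733510.9925
L_total = 10 * log10(981733510.9925) = 89.92

89.92 dB


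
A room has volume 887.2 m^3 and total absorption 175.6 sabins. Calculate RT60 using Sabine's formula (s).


Given values:
  V = 887.2 m^3
  A = 175.6 sabins
Formula: RT60 = 0.161 * V / A
Numerator: 0.161 * 887.2 = 142.8392
RT60 = 142.8392 / 175.6 = 0.813

0.813 s


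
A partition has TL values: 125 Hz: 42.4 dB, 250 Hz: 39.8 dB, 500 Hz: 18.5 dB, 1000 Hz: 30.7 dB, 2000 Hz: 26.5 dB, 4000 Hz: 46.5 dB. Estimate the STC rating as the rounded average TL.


Given TL values at each frequency:
  125 Hz: 42.4 dB
  250 Hz: 39.8 dB
  500 Hz: 18.5 dB
  1000 Hz: 30.7 dB
  2000 Hz: 26.5 dB
  4000 Hz: 46.5 dB
Formula: STC ~ round(average of TL values)
Sum = 42.4 + 39.8 + 18.5 + 30.7 + 26.5 + 46.5 = 204.4
Average = 204.4 / 6 = 34.07
Rounded: 34

34


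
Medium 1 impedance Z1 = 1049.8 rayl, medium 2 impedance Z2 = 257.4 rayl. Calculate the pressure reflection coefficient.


Given values:
  Z1 = 1049.8 rayl, Z2 = 257.4 rayl
Formula: R = (Z2 - Z1) / (Z2 + Z1)
Numerator: Z2 - Z1 = 257.4 - 1049.8 = -792.4
Denominator: Z2 + Z1 = 257.4 + 1049.8 = 1307.2
R = -792.4 / 1307.2 = -0.6062

-0.6062


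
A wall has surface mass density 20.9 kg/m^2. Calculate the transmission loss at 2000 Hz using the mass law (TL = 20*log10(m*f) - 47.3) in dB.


Given values:
  m = 20.9 kg/m^2, f = 2000 Hz
Formula: TL = 20 * log10(m * f) - 47.3
Compute m * f = 20.9 * 2000 = 41800.0
Compute log10(41800.0) = 4.621176
Compute 20 * 4.621176 = 92.4235
TL = 92.4235 - 47.3 = 45.12

45.12 dB


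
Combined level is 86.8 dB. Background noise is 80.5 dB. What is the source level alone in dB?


Given values:
  L_total = 86.8 dB, L_bg = 80.5 dB
Formula: L_source = 10 * log10(10^(L_total/10) - 10^(L_bg/10))
Convert to linear:
  10^(86.8/10) = 478630092.3226
  10^(80.5/10) = 112201845.4302
Difference: 478630092.3226 - 112201845.4302 = 366428246.8924
L_source = 10 * log10(366428246.8924) = 85.64

85.64 dB


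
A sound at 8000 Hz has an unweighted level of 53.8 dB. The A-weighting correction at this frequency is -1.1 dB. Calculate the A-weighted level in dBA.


Given values:
  SPL = 53.8 dB
  A-weighting at 8000 Hz = -1.1 dB
Formula: L_A = SPL + A_weight
L_A = 53.8 + (-1.1)
L_A = 52.7

52.7 dBA


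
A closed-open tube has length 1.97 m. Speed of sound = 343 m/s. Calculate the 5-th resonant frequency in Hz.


Given values:
  Tube type: closed-open, L = 1.97 m, c = 343 m/s, n = 5
Formula: f_n = (2n - 1) * c / (4 * L)
Compute 2n - 1 = 2*5 - 1 = 9
Compute 4 * L = 4 * 1.97 = 7.88
f = 9 * 343 / 7.88
f = 391.75

391.75 Hz


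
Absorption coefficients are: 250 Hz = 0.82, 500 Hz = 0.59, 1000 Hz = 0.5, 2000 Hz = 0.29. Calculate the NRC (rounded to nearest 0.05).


Given values:
  a_250 = 0.82, a_500 = 0.59
  a_1000 = 0.5, a_2000 = 0.29
Formula: NRC = (a250 + a500 + a1000 + a2000) / 4
Sum = 0.82 + 0.59 + 0.5 + 0.29 = 2.2
NRC = 2.2 / 4 = 0.55
Rounded to nearest 0.05: 0.55

0.55


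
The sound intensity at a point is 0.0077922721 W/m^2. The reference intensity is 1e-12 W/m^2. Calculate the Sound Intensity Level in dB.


Given values:
  I = 0.0077922721 W/m^2
  I_ref = 1e-12 W/m^2
Formula: SIL = 10 * log10(I / I_ref)
Compute ratio: I / I_ref = 7792272100
Compute log10: log10(7792272100) = 9.891664
Multiply: SIL = 10 * 9.891664 = 98.92

98.92 dB


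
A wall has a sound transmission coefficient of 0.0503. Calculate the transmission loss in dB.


Given values:
  tau = 0.0503
Formula: TL = 10 * log10(1 / tau)
Compute 1 / tau = 1 / 0.0503 = 19.8807
Compute log10(19.8807) = 1.298432
TL = 10 * 1.298432 = 12.98

12.98 dB


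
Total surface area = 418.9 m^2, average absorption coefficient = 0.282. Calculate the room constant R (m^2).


Given values:
  S = 418.9 m^2, alpha = 0.282
Formula: R = S * alpha / (1 - alpha)
Numerator: 418.9 * 0.282 = 118.1298
Denominator: 1 - 0.282 = 0.718
R = 118.1298 / 0.718 = 164.53

164.53 m^2


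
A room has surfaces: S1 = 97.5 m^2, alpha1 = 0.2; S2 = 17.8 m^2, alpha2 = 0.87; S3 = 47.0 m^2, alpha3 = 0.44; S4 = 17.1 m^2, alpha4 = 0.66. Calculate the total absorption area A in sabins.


Given surfaces:
  Surface 1: 97.5 * 0.2 = 19.5
  Surface 2: 17.8 * 0.87 = 15.486
  Surface 3: 47.0 * 0.44 = 20.68
  Surface 4: 17.1 * 0.66 = 11.286
Formula: A = sum(Si * alpha_i)
A = 19.5 + 15.486 + 20.68 + 11.286
A = 66.95

66.95 sabins


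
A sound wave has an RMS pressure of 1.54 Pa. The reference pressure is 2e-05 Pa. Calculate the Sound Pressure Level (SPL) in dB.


Given values:
  p = 1.54 Pa
  p_ref = 2e-05 Pa
Formula: SPL = 20 * log10(p / p_ref)
Compute ratio: p / p_ref = 1.54 / 2e-05 = 77000
Compute log10: log10(77000) = 4.886491
Multiply: SPL = 20 * 4.886491 = 97.73

97.73 dB


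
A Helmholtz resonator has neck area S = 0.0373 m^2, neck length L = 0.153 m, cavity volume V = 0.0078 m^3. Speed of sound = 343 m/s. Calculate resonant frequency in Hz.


Given values:
  S = 0.0373 m^2, L = 0.153 m, V = 0.0078 m^3, c = 343 m/s
Formula: f = (c / (2*pi)) * sqrt(S / (V * L))
Compute V * L = 0.0078 * 0.153 = 0.0011934
Compute S / (V * L) = 0.0373 / 0.0011934 = 31.2552
Compute sqrt(31.2552) = 5.590635
Compute c / (2*pi) = 343 / 6.283185 = 54.590148
f = 54.590148 * 5.590635 = 305.19

305.19 Hz


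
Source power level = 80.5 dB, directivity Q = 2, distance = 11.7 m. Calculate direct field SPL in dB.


Given values:
  Lw = 80.5 dB, Q = 2, r = 11.7 m
Formula: SPL = Lw + 10 * log10(Q / (4 * pi * r^2))
Compute 4 * pi * r^2 = 4 * pi * 11.7^2 = 1720.2105
Compute Q / denom = 2 / 1720.2105 = 0.00116265
Compute 10 * log10(0.00116265) = -29.3455
SPL = 80.5 + (-29.3455) = 51.15

51.15 dB


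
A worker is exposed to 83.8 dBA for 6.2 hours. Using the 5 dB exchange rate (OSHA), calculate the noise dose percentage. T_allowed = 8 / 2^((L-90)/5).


Given values:
  L = 83.8 dBA, T = 6.2 hours
Formula: T_allowed = 8 / 2^((L - 90) / 5)
Compute exponent: (83.8 - 90) / 5 = -1.24
Compute 2^(-1.24) = 0.423373
T_allowed = 8 / 0.423373 = 18.895867 hours
Dose = (T / T_allowed) * 100
Dose = (6.2 / 18.895867) * 100 = 32.81

32.81 %


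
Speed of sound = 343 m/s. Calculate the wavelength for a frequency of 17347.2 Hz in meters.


Given values:
  c = 343 m/s, f = 17347.2 Hz
Formula: lambda = c / f
lambda = 343 / 17347.2
lambda = 0.0198

0.0198 m


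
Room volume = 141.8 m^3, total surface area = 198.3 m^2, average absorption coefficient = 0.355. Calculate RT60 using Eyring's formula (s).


Given values:
  V = 141.8 m^3, S = 198.3 m^2, alpha = 0.355
Formula: RT60 = 0.161 * V / (-S * ln(1 - alpha))
Compute ln(1 - 0.355) = ln(0.645) = -0.438505
Denominator: -198.3 * -0.438505 = 86.9555
Numerator: 0.161 * 141.8 = 22.8298
RT60 = 22.8298 / 86.9555 = 0.263

0.263 s


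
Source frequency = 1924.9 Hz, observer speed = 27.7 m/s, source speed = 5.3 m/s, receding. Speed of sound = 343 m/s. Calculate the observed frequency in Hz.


Given values:
  f_s = 1924.9 Hz, v_o = 27.7 m/s, v_s = 5.3 m/s
  Direction: receding
Formula: f_o = f_s * (c - v_o) / (c + v_s)
Numerator: c - v_o = 343 - 27.7 = 315.3
Denominator: c + v_s = 343 + 5.3 = 348.3
f_o = 1924.9 * 315.3 / 348.3 = 1742.52

1742.52 Hz


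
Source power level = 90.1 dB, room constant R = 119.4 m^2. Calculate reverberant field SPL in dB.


Given values:
  Lw = 90.1 dB, R = 119.4 m^2
Formula: SPL = Lw + 10 * log10(4 / R)
Compute 4 / R = 4 / 119.4 = 0.033501
Compute 10 * log10(0.033501) = -14.7494
SPL = 90.1 + (-14.7494) = 75.35

75.35 dB


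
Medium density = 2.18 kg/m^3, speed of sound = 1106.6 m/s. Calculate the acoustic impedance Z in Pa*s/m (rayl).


Given values:
  rho = 2.18 kg/m^3
  c = 1106.6 m/s
Formula: Z = rho * c
Z = 2.18 * 1106.6
Z = 2412.39

2412.39 rayl


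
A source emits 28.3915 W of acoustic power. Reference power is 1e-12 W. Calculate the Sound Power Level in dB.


Given values:
  W = 28.3915 W
  W_ref = 1e-12 W
Formula: SWL = 10 * log10(W / W_ref)
Compute ratio: W / W_ref = 28391500000000
Compute log10: log10(28391500000000) = 13.453188
Multiply: SWL = 10 * 13.453188 = 134.53

134.53 dB


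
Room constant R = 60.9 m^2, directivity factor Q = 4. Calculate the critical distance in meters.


Given values:
  R = 60.9 m^2, Q = 4
Formula: d_c = 0.141 * sqrt(Q * R)
Compute Q * R = 4 * 60.9 = 243.6
Compute sqrt(243.6) = 15.6077
d_c = 0.141 * 15.6077 = 2.201

2.201 m


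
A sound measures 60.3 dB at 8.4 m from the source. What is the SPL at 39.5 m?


Given values:
  SPL1 = 60.3 dB, r1 = 8.4 m, r2 = 39.5 m
Formula: SPL2 = SPL1 - 20 * log10(r2 / r1)
Compute ratio: r2 / r1 = 39.5 / 8.4 = 4.7024
Compute log10: log10(4.7024) = 0.67232
Compute drop: 20 * 0.67232 = 13.4464
SPL2 = 60.3 - 13.4464 = 46.85

46.85 dB


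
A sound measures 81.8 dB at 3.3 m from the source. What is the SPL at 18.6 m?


Given values:
  SPL1 = 81.8 dB, r1 = 3.3 m, r2 = 18.6 m
Formula: SPL2 = SPL1 - 20 * log10(r2 / r1)
Compute ratio: r2 / r1 = 18.6 / 3.3 = 5.6364
Compute log10: log10(5.6364) = 0.751002
Compute drop: 20 * 0.751002 = 15.02
SPL2 = 81.8 - 15.02 = 66.78

66.78 dB


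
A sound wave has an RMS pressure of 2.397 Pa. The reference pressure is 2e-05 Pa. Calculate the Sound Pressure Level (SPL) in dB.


Given values:
  p = 2.397 Pa
  p_ref = 2e-05 Pa
Formula: SPL = 20 * log10(p / p_ref)
Compute ratio: p / p_ref = 2.397 / 2e-05 = 119850
Compute log10: log10(119850) = 5.078638
Multiply: SPL = 20 * 5.078638 = 101.57

101.57 dB


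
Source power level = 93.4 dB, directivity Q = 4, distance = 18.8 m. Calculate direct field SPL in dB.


Given values:
  Lw = 93.4 dB, Q = 4, r = 18.8 m
Formula: SPL = Lw + 10 * log10(Q / (4 * pi * r^2))
Compute 4 * pi * r^2 = 4 * pi * 18.8^2 = 4441.458
Compute Q / denom = 4 / 4441.458 = 0.00090061
Compute 10 * log10(0.00090061) = -30.4546
SPL = 93.4 + (-30.4546) = 62.95

62.95 dB


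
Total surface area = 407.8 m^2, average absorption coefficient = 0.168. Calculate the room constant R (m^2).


Given values:
  S = 407.8 m^2, alpha = 0.168
Formula: R = S * alpha / (1 - alpha)
Numerator: 407.8 * 0.168 = 68.5104
Denominator: 1 - 0.168 = 0.832
R = 68.5104 / 0.832 = 82.34

82.34 m^2


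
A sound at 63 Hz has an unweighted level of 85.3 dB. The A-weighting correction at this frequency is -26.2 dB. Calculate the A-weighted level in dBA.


Given values:
  SPL = 85.3 dB
  A-weighting at 63 Hz = -26.2 dB
Formula: L_A = SPL + A_weight
L_A = 85.3 + (-26.2)
L_A = 59.1

59.1 dBA


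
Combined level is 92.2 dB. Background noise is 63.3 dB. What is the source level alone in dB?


Given values:
  L_total = 92.2 dB, L_bg = 63.3 dB
Formula: L_source = 10 * log10(10^(L_total/10) - 10^(L_bg/10))
Convert to linear:
  10^(92.2/10) = 1659586907.4376
  10^(63.3/10) = 2137962.0895
Difference: 1659586907.4376 - 2137962.0895 = 1657448945.3481
L_source = 10 * log10(1657448945.3481) = 92.19

92.19 dB


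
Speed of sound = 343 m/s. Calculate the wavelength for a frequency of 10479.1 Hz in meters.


Given values:
  c = 343 m/s, f = 10479.1 Hz
Formula: lambda = c / f
lambda = 343 / 10479.1
lambda = 0.0327

0.0327 m


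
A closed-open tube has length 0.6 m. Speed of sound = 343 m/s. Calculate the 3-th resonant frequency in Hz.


Given values:
  Tube type: closed-open, L = 0.6 m, c = 343 m/s, n = 3
Formula: f_n = (2n - 1) * c / (4 * L)
Compute 2n - 1 = 2*3 - 1 = 5
Compute 4 * L = 4 * 0.6 = 2.4
f = 5 * 343 / 2.4
f = 714.58

714.58 Hz


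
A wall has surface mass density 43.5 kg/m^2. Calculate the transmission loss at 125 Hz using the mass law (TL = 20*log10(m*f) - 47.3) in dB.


Given values:
  m = 43.5 kg/m^2, f = 125 Hz
Formula: TL = 20 * log10(m * f) - 47.3
Compute m * f = 43.5 * 125 = 5437.5
Compute log10(5437.5) = 3.735399
Compute 20 * 3.735399 = 74.708
TL = 74.708 - 47.3 = 27.41

27.41 dB


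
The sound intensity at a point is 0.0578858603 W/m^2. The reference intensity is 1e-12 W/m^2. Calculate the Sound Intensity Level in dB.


Given values:
  I = 0.0578858603 W/m^2
  I_ref = 1e-12 W/m^2
Formula: SIL = 10 * log10(I / I_ref)
Compute ratio: I / I_ref = 57885860300
Compute log10: log10(57885860300) = 10.762572
Multiply: SIL = 10 * 10.762572 = 107.63

107.63 dB


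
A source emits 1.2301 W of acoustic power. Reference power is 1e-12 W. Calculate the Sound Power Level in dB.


Given values:
  W = 1.2301 W
  W_ref = 1e-12 W
Formula: SWL = 10 * log10(W / W_ref)
Compute ratio: W / W_ref = 1230100000000
Compute log10: log10(1230100000000) = 12.08994
Multiply: SWL = 10 * 12.08994 = 120.9

120.9 dB


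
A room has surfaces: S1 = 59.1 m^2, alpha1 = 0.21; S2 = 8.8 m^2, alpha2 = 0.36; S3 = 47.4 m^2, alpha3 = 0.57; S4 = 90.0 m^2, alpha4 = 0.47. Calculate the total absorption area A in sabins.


Given surfaces:
  Surface 1: 59.1 * 0.21 = 12.411
  Surface 2: 8.8 * 0.36 = 3.168
  Surface 3: 47.4 * 0.57 = 27.018
  Surface 4: 90.0 * 0.47 = 42.3
Formula: A = sum(Si * alpha_i)
A = 12.411 + 3.168 + 27.018 + 42.3
A = 84.9

84.9 sabins


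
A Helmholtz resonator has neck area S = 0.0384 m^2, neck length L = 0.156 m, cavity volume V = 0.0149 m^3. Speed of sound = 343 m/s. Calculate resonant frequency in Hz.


Given values:
  S = 0.0384 m^2, L = 0.156 m, V = 0.0149 m^3, c = 343 m/s
Formula: f = (c / (2*pi)) * sqrt(S / (V * L))
Compute V * L = 0.0149 * 0.156 = 0.0023244
Compute S / (V * L) = 0.0384 / 0.0023244 = 16.5204
Compute sqrt(16.5204) = 4.064529
Compute c / (2*pi) = 343 / 6.283185 = 54.590148
f = 54.590148 * 4.064529 = 221.88

221.88 Hz


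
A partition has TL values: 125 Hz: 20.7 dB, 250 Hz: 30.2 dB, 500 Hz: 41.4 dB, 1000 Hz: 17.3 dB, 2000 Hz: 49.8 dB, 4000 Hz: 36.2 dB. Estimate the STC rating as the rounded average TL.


Given TL values at each frequency:
  125 Hz: 20.7 dB
  250 Hz: 30.2 dB
  500 Hz: 41.4 dB
  1000 Hz: 17.3 dB
  2000 Hz: 49.8 dB
  4000 Hz: 36.2 dB
Formula: STC ~ round(average of TL values)
Sum = 20.7 + 30.2 + 41.4 + 17.3 + 49.8 + 36.2 = 195.6
Average = 195.6 / 6 = 32.6
Rounded: 33

33


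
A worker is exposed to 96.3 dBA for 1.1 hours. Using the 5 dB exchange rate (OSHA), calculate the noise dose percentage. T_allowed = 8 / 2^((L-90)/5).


Given values:
  L = 96.3 dBA, T = 1.1 hours
Formula: T_allowed = 8 / 2^((L - 90) / 5)
Compute exponent: (96.3 - 90) / 5 = 1.26
Compute 2^(1.26) = 2.394957
T_allowed = 8 / 2.394957 = 3.340352 hours
Dose = (T / T_allowed) * 100
Dose = (1.1 / 3.340352) * 100 = 32.93

32.93 %


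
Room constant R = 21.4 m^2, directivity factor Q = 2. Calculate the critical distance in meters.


Given values:
  R = 21.4 m^2, Q = 2
Formula: d_c = 0.141 * sqrt(Q * R)
Compute Q * R = 2 * 21.4 = 42.8
Compute sqrt(42.8) = 6.5422
d_c = 0.141 * 6.5422 = 0.922

0.922 m


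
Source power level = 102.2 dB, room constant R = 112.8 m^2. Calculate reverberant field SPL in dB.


Given values:
  Lw = 102.2 dB, R = 112.8 m^2
Formula: SPL = Lw + 10 * log10(4 / R)
Compute 4 / R = 4 / 112.8 = 0.035461
Compute 10 * log10(0.035461) = -14.5025
SPL = 102.2 + (-14.5025) = 87.7

87.7 dB


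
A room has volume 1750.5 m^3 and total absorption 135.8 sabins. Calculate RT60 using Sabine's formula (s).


Given values:
  V = 1750.5 m^3
  A = 135.8 sabins
Formula: RT60 = 0.161 * V / A
Numerator: 0.161 * 1750.5 = 281.8305
RT60 = 281.8305 / 135.8 = 2.075

2.075 s


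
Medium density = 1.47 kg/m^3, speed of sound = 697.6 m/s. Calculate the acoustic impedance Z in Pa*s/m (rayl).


Given values:
  rho = 1.47 kg/m^3
  c = 697.6 m/s
Formula: Z = rho * c
Z = 1.47 * 697.6
Z = 1025.47

1025.47 rayl


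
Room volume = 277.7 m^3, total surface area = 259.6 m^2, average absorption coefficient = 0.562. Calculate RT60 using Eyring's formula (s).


Given values:
  V = 277.7 m^3, S = 259.6 m^2, alpha = 0.562
Formula: RT60 = 0.161 * V / (-S * ln(1 - alpha))
Compute ln(1 - 0.562) = ln(0.438) = -0.825536
Denominator: -259.6 * -0.825536 = 214.3091
Numerator: 0.161 * 277.7 = 44.7097
RT60 = 44.7097 / 214.3091 = 0.209

0.209 s


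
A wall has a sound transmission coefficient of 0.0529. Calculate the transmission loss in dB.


Given values:
  tau = 0.0529
Formula: TL = 10 * log10(1 / tau)
Compute 1 / tau = 1 / 0.0529 = 18.9036
Compute log10(18.9036) = 1.276545
TL = 10 * 1.276545 = 12.77

12.77 dB


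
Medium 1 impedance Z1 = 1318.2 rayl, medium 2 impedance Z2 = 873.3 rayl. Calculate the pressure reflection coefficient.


Given values:
  Z1 = 1318.2 rayl, Z2 = 873.3 rayl
Formula: R = (Z2 - Z1) / (Z2 + Z1)
Numerator: Z2 - Z1 = 873.3 - 1318.2 = -444.9
Denominator: Z2 + Z1 = 873.3 + 1318.2 = 2191.5
R = -444.9 / 2191.5 = -0.203

-0.203


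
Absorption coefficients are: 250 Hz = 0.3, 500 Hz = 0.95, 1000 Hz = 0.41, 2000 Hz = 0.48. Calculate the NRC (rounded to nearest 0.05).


Given values:
  a_250 = 0.3, a_500 = 0.95
  a_1000 = 0.41, a_2000 = 0.48
Formula: NRC = (a250 + a500 + a1000 + a2000) / 4
Sum = 0.3 + 0.95 + 0.41 + 0.48 = 2.14
NRC = 2.14 / 4 = 0.535
Rounded to nearest 0.05: 0.55

0.55


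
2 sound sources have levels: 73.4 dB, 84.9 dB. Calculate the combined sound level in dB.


Formula: L_total = 10 * log10( sum(10^(Li/10)) )
  Source 1: 10^(73.4/10) = 21877616.2395
  Source 2: 10^(84.9/10) = 309029543.2514
Sum of linear values = 330907159.4909
L_total = 10 * log10(330907159.4909) = 85.2

85.2 dB


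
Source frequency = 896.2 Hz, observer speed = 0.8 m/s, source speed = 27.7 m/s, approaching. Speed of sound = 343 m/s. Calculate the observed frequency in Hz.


Given values:
  f_s = 896.2 Hz, v_o = 0.8 m/s, v_s = 27.7 m/s
  Direction: approaching
Formula: f_o = f_s * (c + v_o) / (c - v_s)
Numerator: c + v_o = 343 + 0.8 = 343.8
Denominator: c - v_s = 343 - 27.7 = 315.3
f_o = 896.2 * 343.8 / 315.3 = 977.21

977.21 Hz


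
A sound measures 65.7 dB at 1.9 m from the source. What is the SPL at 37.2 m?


Given values:
  SPL1 = 65.7 dB, r1 = 1.9 m, r2 = 37.2 m
Formula: SPL2 = SPL1 - 20 * log10(r2 / r1)
Compute ratio: r2 / r1 = 37.2 / 1.9 = 19.5789
Compute log10: log10(19.5789) = 1.291788
Compute drop: 20 * 1.291788 = 25.8358
SPL2 = 65.7 - 25.8358 = 39.86

39.86 dB


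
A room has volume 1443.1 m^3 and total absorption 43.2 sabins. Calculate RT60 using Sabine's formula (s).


Given values:
  V = 1443.1 m^3
  A = 43.2 sabins
Formula: RT60 = 0.161 * V / A
Numerator: 0.161 * 1443.1 = 232.3391
RT60 = 232.3391 / 43.2 = 5.378

5.378 s


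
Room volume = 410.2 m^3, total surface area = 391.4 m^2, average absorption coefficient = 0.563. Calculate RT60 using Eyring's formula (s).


Given values:
  V = 410.2 m^3, S = 391.4 m^2, alpha = 0.563
Formula: RT60 = 0.161 * V / (-S * ln(1 - alpha))
Compute ln(1 - 0.563) = ln(0.437) = -0.827822
Denominator: -391.4 * -0.827822 = 324.0095
Numerator: 0.161 * 410.2 = 66.0422
RT60 = 66.0422 / 324.0095 = 0.204

0.204 s


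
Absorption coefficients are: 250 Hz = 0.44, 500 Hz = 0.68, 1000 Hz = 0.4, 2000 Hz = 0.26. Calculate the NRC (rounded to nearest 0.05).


Given values:
  a_250 = 0.44, a_500 = 0.68
  a_1000 = 0.4, a_2000 = 0.26
Formula: NRC = (a250 + a500 + a1000 + a2000) / 4
Sum = 0.44 + 0.68 + 0.4 + 0.26 = 1.78
NRC = 1.78 / 4 = 0.445
Rounded to nearest 0.05: 0.45

0.45


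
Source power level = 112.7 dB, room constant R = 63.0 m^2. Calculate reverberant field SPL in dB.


Given values:
  Lw = 112.7 dB, R = 63.0 m^2
Formula: SPL = Lw + 10 * log10(4 / R)
Compute 4 / R = 4 / 63.0 = 0.063492
Compute 10 * log10(0.063492) = -11.9728
SPL = 112.7 + (-11.9728) = 100.73

100.73 dB


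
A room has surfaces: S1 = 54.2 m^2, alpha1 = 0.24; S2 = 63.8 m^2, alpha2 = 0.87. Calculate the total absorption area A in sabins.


Given surfaces:
  Surface 1: 54.2 * 0.24 = 13.008
  Surface 2: 63.8 * 0.87 = 55.506
Formula: A = sum(Si * alpha_i)
A = 13.008 + 55.506
A = 68.51

68.51 sabins


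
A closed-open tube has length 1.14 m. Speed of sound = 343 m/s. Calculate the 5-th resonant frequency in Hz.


Given values:
  Tube type: closed-open, L = 1.14 m, c = 343 m/s, n = 5
Formula: f_n = (2n - 1) * c / (4 * L)
Compute 2n - 1 = 2*5 - 1 = 9
Compute 4 * L = 4 * 1.14 = 4.56
f = 9 * 343 / 4.56
f = 676.97

676.97 Hz


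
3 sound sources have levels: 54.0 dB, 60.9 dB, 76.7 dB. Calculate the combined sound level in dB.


Formula: L_total = 10 * log10( sum(10^(Li/10)) )
  Source 1: 10^(54.0/10) = 251188.6432
  Source 2: 10^(60.9/10) = 1230268.7708
  Source 3: 10^(76.7/10) = 46773514.1287
Sum of linear values = 48254971.5427
L_total = 10 * log10(48254971.5427) = 76.84

76.84 dB


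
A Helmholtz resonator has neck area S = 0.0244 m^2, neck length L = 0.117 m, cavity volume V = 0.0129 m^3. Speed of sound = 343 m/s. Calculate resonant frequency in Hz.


Given values:
  S = 0.0244 m^2, L = 0.117 m, V = 0.0129 m^3, c = 343 m/s
Formula: f = (c / (2*pi)) * sqrt(S / (V * L))
Compute V * L = 0.0129 * 0.117 = 0.0015093
Compute S / (V * L) = 0.0244 / 0.0015093 = 16.1664
Compute sqrt(16.1664) = 4.020746
Compute c / (2*pi) = 343 / 6.283185 = 54.590148
f = 54.590148 * 4.020746 = 219.49

219.49 Hz


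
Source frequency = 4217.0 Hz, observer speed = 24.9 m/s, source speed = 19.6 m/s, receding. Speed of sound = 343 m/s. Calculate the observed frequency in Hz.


Given values:
  f_s = 4217.0 Hz, v_o = 24.9 m/s, v_s = 19.6 m/s
  Direction: receding
Formula: f_o = f_s * (c - v_o) / (c + v_s)
Numerator: c - v_o = 343 - 24.9 = 318.1
Denominator: c + v_s = 343 + 19.6 = 362.6
f_o = 4217.0 * 318.1 / 362.6 = 3699.47

3699.47 Hz


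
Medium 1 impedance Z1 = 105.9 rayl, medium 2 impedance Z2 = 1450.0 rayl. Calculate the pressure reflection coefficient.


Given values:
  Z1 = 105.9 rayl, Z2 = 1450.0 rayl
Formula: R = (Z2 - Z1) / (Z2 + Z1)
Numerator: Z2 - Z1 = 1450.0 - 105.9 = 1344.1
Denominator: Z2 + Z1 = 1450.0 + 105.9 = 1555.9
R = 1344.1 / 1555.9 = 0.8639

0.8639


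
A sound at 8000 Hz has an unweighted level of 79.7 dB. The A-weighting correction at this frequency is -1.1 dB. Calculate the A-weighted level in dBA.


Given values:
  SPL = 79.7 dB
  A-weighting at 8000 Hz = -1.1 dB
Formula: L_A = SPL + A_weight
L_A = 79.7 + (-1.1)
L_A = 78.6

78.6 dBA


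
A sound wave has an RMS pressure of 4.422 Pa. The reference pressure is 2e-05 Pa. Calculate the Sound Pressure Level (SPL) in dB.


Given values:
  p = 4.422 Pa
  p_ref = 2e-05 Pa
Formula: SPL = 20 * log10(p / p_ref)
Compute ratio: p / p_ref = 4.422 / 2e-05 = 221100
Compute log10: log10(221100) = 5.344589
Multiply: SPL = 20 * 5.344589 = 106.89

106.89 dB


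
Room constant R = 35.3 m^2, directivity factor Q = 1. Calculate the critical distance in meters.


Given values:
  R = 35.3 m^2, Q = 1
Formula: d_c = 0.141 * sqrt(Q * R)
Compute Q * R = 1 * 35.3 = 35.3
Compute sqrt(35.3) = 5.9414
d_c = 0.141 * 5.9414 = 0.838

0.838 m


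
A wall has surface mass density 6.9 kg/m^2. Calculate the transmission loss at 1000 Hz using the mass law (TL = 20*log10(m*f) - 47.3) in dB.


Given values:
  m = 6.9 kg/m^2, f = 1000 Hz
Formula: TL = 20 * log10(m * f) - 47.3
Compute m * f = 6.9 * 1000 = 6900.0
Compute log10(6900.0) = 3.838849
Compute 20 * 3.838849 = 76.777
TL = 76.777 - 47.3 = 29.48

29.48 dB


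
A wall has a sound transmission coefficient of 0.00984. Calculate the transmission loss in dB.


Given values:
  tau = 0.00984
Formula: TL = 10 * log10(1 / tau)
Compute 1 / tau = 1 / 0.00984 = 101.626
Compute log10(101.626) = 2.007005
TL = 10 * 2.007005 = 20.07

20.07 dB


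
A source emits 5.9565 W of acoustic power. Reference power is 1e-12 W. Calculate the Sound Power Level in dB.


Given values:
  W = 5.9565 W
  W_ref = 1e-12 W
Formula: SWL = 10 * log10(W / W_ref)
Compute ratio: W / W_ref = 5956500000000
Compute log10: log10(5956500000000) = 12.774991
Multiply: SWL = 10 * 12.774991 = 127.75

127.75 dB


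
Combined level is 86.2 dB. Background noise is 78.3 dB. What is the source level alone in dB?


Given values:
  L_total = 86.2 dB, L_bg = 78.3 dB
Formula: L_source = 10 * log10(10^(L_total/10) - 10^(L_bg/10))
Convert to linear:
  10^(86.2/10) = 416869383.4703
  10^(78.3/10) = 67608297.5392
Difference: 416869383.4703 - 67608297.5392 = 349261085.9311
L_source = 10 * log10(349261085.9311) = 85.43

85.43 dB


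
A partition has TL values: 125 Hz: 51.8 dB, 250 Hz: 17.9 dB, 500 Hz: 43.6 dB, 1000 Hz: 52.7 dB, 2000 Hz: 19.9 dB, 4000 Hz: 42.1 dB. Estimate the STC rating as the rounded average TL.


Given TL values at each frequency:
  125 Hz: 51.8 dB
  250 Hz: 17.9 dB
  500 Hz: 43.6 dB
  1000 Hz: 52.7 dB
  2000 Hz: 19.9 dB
  4000 Hz: 42.1 dB
Formula: STC ~ round(average of TL values)
Sum = 51.8 + 17.9 + 43.6 + 52.7 + 19.9 + 42.1 = 228.0
Average = 228.0 / 6 = 38.0
Rounded: 38

38


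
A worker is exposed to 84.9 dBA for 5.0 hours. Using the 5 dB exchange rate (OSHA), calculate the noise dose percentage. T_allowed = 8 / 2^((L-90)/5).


Given values:
  L = 84.9 dBA, T = 5.0 hours
Formula: T_allowed = 8 / 2^((L - 90) / 5)
Compute exponent: (84.9 - 90) / 5 = -1.02
Compute 2^(-1.02) = 0.493116
T_allowed = 8 / 0.493116 = 16.223363 hours
Dose = (T / T_allowed) * 100
Dose = (5.0 / 16.223363) * 100 = 30.82

30.82 %


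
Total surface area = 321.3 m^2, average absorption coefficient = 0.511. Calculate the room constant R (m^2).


Given values:
  S = 321.3 m^2, alpha = 0.511
Formula: R = S * alpha / (1 - alpha)
Numerator: 321.3 * 0.511 = 164.1843
Denominator: 1 - 0.511 = 0.489
R = 164.1843 / 0.489 = 335.76

335.76 m^2


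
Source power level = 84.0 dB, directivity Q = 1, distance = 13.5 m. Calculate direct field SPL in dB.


Given values:
  Lw = 84.0 dB, Q = 1, r = 13.5 m
Formula: SPL = Lw + 10 * log10(Q / (4 * pi * r^2))
Compute 4 * pi * r^2 = 4 * pi * 13.5^2 = 2290.221
Compute Q / denom = 1 / 2290.221 = 0.00043664
Compute 10 * log10(0.00043664) = -33.5988
SPL = 84.0 + (-33.5988) = 50.4

50.4 dB


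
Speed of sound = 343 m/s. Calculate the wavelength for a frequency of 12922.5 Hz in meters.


Given values:
  c = 343 m/s, f = 12922.5 Hz
Formula: lambda = c / f
lambda = 343 / 12922.5
lambda = 0.0265

0.0265 m


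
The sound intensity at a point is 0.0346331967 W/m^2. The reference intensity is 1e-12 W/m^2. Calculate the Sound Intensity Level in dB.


Given values:
  I = 0.0346331967 W/m^2
  I_ref = 1e-12 W/m^2
Formula: SIL = 10 * log10(I / I_ref)
Compute ratio: I / I_ref = 34633196700
Compute log10: log10(34633196700) = 10.539493
Multiply: SIL = 10 * 10.539493 = 105.39

105.39 dB


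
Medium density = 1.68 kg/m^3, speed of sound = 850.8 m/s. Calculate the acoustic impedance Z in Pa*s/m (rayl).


Given values:
  rho = 1.68 kg/m^3
  c = 850.8 m/s
Formula: Z = rho * c
Z = 1.68 * 850.8
Z = 1429.34

1429.34 rayl


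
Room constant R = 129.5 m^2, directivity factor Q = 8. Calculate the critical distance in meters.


Given values:
  R = 129.5 m^2, Q = 8
Formula: d_c = 0.141 * sqrt(Q * R)
Compute Q * R = 8 * 129.5 = 1036.0
Compute sqrt(1036.0) = 32.187
d_c = 0.141 * 32.187 = 4.538

4.538 m


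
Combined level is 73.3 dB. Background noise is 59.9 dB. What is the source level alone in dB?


Given values:
  L_total = 73.3 dB, L_bg = 59.9 dB
Formula: L_source = 10 * log10(10^(L_total/10) - 10^(L_bg/10))
Convert to linear:
  10^(73.3/10) = 21379620.895
  10^(59.9/10) = 977237.221
Difference: 21379620.895 - 977237.221 = 20402383.674
L_source = 10 * log10(20402383.674) = 73.1

73.1 dB


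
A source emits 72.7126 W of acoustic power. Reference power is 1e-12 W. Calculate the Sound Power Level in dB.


Given values:
  W = 72.7126 W
  W_ref = 1e-12 W
Formula: SWL = 10 * log10(W / W_ref)
Compute ratio: W / W_ref = 72712600000000
Compute log10: log10(72712600000000) = 13.86161
Multiply: SWL = 10 * 13.86161 = 138.62

138.62 dB


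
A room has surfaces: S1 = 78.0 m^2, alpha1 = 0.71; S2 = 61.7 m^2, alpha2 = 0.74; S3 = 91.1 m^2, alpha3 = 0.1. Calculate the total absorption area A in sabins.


Given surfaces:
  Surface 1: 78.0 * 0.71 = 55.38
  Surface 2: 61.7 * 0.74 = 45.658
  Surface 3: 91.1 * 0.1 = 9.11
Formula: A = sum(Si * alpha_i)
A = 55.38 + 45.658 + 9.11
A = 110.15

110.15 sabins


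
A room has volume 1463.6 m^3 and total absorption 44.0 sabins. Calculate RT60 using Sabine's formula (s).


Given values:
  V = 1463.6 m^3
  A = 44.0 sabins
Formula: RT60 = 0.161 * V / A
Numerator: 0.161 * 1463.6 = 235.6396
RT60 = 235.6396 / 44.0 = 5.355

5.355 s


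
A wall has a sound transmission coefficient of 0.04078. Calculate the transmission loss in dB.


Given values:
  tau = 0.04078
Formula: TL = 10 * log10(1 / tau)
Compute 1 / tau = 1 / 0.04078 = 24.5218
Compute log10(24.5218) = 1.389552
TL = 10 * 1.389552 = 13.9

13.9 dB


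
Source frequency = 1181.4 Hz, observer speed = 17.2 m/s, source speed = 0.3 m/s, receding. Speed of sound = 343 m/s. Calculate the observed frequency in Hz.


Given values:
  f_s = 1181.4 Hz, v_o = 17.2 m/s, v_s = 0.3 m/s
  Direction: receding
Formula: f_o = f_s * (c - v_o) / (c + v_s)
Numerator: c - v_o = 343 - 17.2 = 325.8
Denominator: c + v_s = 343 + 0.3 = 343.3
f_o = 1181.4 * 325.8 / 343.3 = 1121.18

1121.18 Hz


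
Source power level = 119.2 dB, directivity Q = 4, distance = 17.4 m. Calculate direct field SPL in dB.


Given values:
  Lw = 119.2 dB, Q = 4, r = 17.4 m
Formula: SPL = Lw + 10 * log10(Q / (4 * pi * r^2))
Compute 4 * pi * r^2 = 4 * pi * 17.4^2 = 3804.5944
Compute Q / denom = 4 / 3804.5944 = 0.00105136
Compute 10 * log10(0.00105136) = -29.7825
SPL = 119.2 + (-29.7825) = 89.42

89.42 dB


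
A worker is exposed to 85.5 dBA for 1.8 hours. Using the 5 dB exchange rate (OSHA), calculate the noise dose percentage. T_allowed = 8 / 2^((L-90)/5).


Given values:
  L = 85.5 dBA, T = 1.8 hours
Formula: T_allowed = 8 / 2^((L - 90) / 5)
Compute exponent: (85.5 - 90) / 5 = -0.9
Compute 2^(-0.9) = 0.535887
T_allowed = 8 / 0.535887 = 14.92852 hours
Dose = (T / T_allowed) * 100
Dose = (1.8 / 14.92852) * 100 = 12.06

12.06 %


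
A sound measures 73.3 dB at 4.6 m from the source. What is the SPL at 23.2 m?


Given values:
  SPL1 = 73.3 dB, r1 = 4.6 m, r2 = 23.2 m
Formula: SPL2 = SPL1 - 20 * log10(r2 / r1)
Compute ratio: r2 / r1 = 23.2 / 4.6 = 5.0435
Compute log10: log10(5.0435) = 0.702732
Compute drop: 20 * 0.702732 = 14.0546
SPL2 = 73.3 - 14.0546 = 59.25

59.25 dB


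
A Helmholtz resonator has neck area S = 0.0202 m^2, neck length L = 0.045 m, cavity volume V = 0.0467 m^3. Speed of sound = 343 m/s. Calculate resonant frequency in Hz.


Given values:
  S = 0.0202 m^2, L = 0.045 m, V = 0.0467 m^3, c = 343 m/s
Formula: f = (c / (2*pi)) * sqrt(S / (V * L))
Compute V * L = 0.0467 * 0.045 = 0.0021015
Compute S / (V * L) = 0.0202 / 0.0021015 = 9.6122
Compute sqrt(9.6122) = 3.100355
Compute c / (2*pi) = 343 / 6.283185 = 54.590148
f = 54.590148 * 3.100355 = 169.25

169.25 Hz


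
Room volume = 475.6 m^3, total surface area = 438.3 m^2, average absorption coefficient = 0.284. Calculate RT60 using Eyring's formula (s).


Given values:
  V = 475.6 m^3, S = 438.3 m^2, alpha = 0.284
Formula: RT60 = 0.161 * V / (-S * ln(1 - alpha))
Compute ln(1 - 0.284) = ln(0.716) = -0.334075
Denominator: -438.3 * -0.334075 = 146.4251
Numerator: 0.161 * 475.6 = 76.5716
RT60 = 76.5716 / 146.4251 = 0.523

0.523 s
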